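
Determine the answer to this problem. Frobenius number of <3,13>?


gcd(3,13)=1 => F=ab-a-b=3*13-3-13=39-16=23


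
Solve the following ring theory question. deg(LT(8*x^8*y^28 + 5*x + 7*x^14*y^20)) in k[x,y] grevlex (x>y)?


LT: 8*x^8*y^28
deg_x=8, deg_y=28
Total=8+28=36


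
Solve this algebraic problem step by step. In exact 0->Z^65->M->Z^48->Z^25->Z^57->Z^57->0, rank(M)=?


Alt sum=0:
(-1)^0*65 + (-1)^1*? + (-1)^2*48 + (-1)^3*25 + (-1)^4*57 + (-1)^5*57=0
rank(M)=88


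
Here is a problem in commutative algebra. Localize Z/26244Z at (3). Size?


3-primary part: 26244=3^8*4
Size=3^8=6561


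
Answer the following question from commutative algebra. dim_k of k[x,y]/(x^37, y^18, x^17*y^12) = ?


k[x,y]/I, I = (x^37, y^18, x^17*y^12)
Rect: 37x18=666. Corner: (37-17)x(18-12)=120.
dim = 666-120 = 546


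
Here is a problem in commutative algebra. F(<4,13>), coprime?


gcd(4,13)=1 => F=ab-a-b=4*13-4-13=52-17=35


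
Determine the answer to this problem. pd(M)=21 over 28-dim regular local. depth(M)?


pd+depth=depth(R)=28
depth=28-21=7


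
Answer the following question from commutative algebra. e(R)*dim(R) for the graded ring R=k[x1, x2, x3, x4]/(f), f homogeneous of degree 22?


e(R)=deg(f)=22, dim(R)=4-1=3
e*dim=22*3=66


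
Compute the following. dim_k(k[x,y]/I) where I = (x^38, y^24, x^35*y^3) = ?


k[x,y]/I, I = (x^38, y^24, x^35*y^3)
Rect: 38x24=912. Corner: (38-35)x(24-3)=63.
dim = 912-63 = 849


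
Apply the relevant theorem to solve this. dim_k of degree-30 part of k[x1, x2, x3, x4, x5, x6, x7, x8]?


C(d+n-1,n-1)=C(37,7)=10295472


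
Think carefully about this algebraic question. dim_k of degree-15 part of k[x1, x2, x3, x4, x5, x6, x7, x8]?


C(d+n-1,n-1)=C(22,7)=170544


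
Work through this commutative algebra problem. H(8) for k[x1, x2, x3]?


C(d+n-1,n-1)=C(10,2)=45


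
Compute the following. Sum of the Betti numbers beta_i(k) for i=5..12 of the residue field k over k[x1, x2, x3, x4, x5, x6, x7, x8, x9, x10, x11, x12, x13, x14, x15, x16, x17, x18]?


Koszul resolution: beta_i(k)=C(n,i), n=18
C(18,5)=8568, C(18,6)=18564, C(18,7)=31824, C(18,8)=43758, C(18,9)=48620, C(18,10)=43758, C(18,11)=31824, C(18,12)=18564
Sum=245480


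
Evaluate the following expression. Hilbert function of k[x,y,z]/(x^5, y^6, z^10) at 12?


Need i<5, j<6, k<10 with i+j+k=12.
For each i, j ranges over max(0,12-i-9)..min(5,12-i):
  i=0: j in [3,5] -> 3
  i=1: j in [2,5] -> 4
  i=2: j in [1,5] -> 5
  i=3: j in [0,5] -> 6
  i=4: j in [0,5] -> 6
H(12) = 3+4+5+6+6 = 24


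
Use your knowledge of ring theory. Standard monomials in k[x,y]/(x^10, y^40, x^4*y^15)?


k[x,y]/I, I = (x^10, y^40, x^4*y^15)
Rect: 10x40=400. Corner: (10-4)x(40-15)=150.
dim = 400-150 = 250


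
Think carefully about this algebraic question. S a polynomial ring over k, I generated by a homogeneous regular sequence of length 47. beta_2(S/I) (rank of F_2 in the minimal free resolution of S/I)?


Regular sequence => Koszul complex is the minimal free resolution.
Syz_1 minimally generated by Koszul relations f_i*e_j - f_j*e_i (i<j): mu(Syz_1) = beta_2 = C(m,2) = m(m-1)/2
m=47
47*46/2 = 1081


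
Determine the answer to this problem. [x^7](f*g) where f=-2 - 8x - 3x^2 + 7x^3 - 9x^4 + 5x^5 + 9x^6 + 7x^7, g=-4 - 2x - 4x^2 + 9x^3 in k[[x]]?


[x^7] = sum a_i*b_j, i+j=7
  -9*9=-81
  5*-4=-20
  9*-2=-18
  7*-4=-28
Sum=-147


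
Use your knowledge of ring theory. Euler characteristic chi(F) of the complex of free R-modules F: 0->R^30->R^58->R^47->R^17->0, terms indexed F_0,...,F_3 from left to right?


chi = sum (-1)^i * rank:
(-1)^0*30=30
(-1)^1*58=-58
(-1)^2*47=47
(-1)^3*17=-17
chi=2


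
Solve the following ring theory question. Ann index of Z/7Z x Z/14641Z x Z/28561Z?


Exponent = lcm of the cyclic orders; pairwise coprime => product.
7^1*11^4*13^4=7*14641*28561=2927131207


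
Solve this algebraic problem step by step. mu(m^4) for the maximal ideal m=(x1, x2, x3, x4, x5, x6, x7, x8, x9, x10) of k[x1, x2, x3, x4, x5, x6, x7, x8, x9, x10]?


Graded Nakayama: mu(m^d) = dim_k (m^d/m^(d+1)) = #degree-4 monomials in 10 vars
C(n+d-1,d)=C(13,4)=715


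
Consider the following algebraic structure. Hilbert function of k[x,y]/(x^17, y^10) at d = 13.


k[x,y], I = (x^17, y^10), d = 13
Need i < 17 and d-i < 10.
Range: 4 <= i <= 13.
H(13) = 10


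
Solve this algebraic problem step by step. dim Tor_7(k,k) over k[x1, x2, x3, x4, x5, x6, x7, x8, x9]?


Koszul: C(n,i)=C(9,7)=36


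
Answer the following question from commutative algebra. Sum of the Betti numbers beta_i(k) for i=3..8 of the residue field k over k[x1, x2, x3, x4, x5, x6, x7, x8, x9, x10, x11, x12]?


Koszul resolution: beta_i(k)=C(n,i), n=12
C(12,3)=220, C(12,4)=495, C(12,5)=792, C(12,6)=924, C(12,7)=792, C(12,8)=495
Sum=3718


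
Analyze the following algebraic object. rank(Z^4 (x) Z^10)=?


rank(M(x)N) = rank(M)*rank(N)
4*10 = 40


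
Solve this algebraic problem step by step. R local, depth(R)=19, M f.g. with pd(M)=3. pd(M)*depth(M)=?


pd+depth=19
depth=19-3=16
pd*depth=3*16=48


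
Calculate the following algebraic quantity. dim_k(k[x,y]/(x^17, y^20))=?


Basis: x^i*y^j, i<17, j<20
17*20=340


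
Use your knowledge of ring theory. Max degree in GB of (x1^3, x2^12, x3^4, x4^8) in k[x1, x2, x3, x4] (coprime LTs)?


Pure powers, coprime LTs => already GB.
Degrees: 3, 12, 4, 8
Max=12


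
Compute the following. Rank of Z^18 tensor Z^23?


rank(M(x)N) = rank(M)*rank(N)
18*23 = 414


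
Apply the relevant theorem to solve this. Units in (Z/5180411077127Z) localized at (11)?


Local ring = Z/2357947691Z.
phi(2357947691) = 11^8*(11-1) = 2143588810


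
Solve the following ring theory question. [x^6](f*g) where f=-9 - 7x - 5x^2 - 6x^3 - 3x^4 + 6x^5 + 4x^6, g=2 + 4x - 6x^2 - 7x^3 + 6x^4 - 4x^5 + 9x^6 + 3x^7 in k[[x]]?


[x^6] = sum a_i*b_j, i+j=6
  -9*9=-81
  -7*-4=28
  -5*6=-30
  -6*-7=42
  -3*-6=18
  6*4=24
  4*2=8
Sum=9


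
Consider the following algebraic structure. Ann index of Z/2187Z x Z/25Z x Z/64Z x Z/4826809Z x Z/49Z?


Exponent = lcm of the cyclic orders; pairwise coprime => product.
3^7*5^2*2^6*13^6*7^2=2187*25*64*4826809*49=827608532587200


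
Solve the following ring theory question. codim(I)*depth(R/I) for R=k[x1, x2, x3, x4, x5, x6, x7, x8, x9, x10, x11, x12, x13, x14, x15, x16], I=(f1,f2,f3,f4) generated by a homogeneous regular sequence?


codim=4, depth=dim(R/I)=16-4=12
Product=4*12=48


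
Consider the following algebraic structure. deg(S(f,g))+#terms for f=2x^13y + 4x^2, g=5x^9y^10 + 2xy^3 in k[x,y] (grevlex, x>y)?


LT(f)=2x^13y, LT(g)=5x^9y^10
lcm(LM)=x^13y^10
S(f,g) (scaled by 10 to clear denominators) = 5y^9*f - 2x^4*g = 20x^2y^9 - 4x^5y^3
2 terms, deg 11.
11+2=13


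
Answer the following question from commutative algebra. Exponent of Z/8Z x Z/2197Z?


Exponent = lcm of the cyclic orders; pairwise coprime => product.
2^3*13^3=8*2197=17576


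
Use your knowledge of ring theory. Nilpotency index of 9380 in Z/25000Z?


9380^k mod 25000:
k=1: 9380
k=2: 9400
k=3: 22000
k=4: 10000
k=5: 0
First zero at k = 5


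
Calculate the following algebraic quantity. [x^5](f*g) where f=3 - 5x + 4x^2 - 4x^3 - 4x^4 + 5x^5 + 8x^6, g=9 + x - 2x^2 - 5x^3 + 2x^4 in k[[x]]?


[x^5] = sum a_i*b_j, i+j=5
  -5*2=-10
  4*-5=-20
  -4*-2=8
  -4*1=-4
  5*9=45
Sum=19


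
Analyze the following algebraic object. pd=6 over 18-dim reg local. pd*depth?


pd+depth=18
depth=18-6=12
pd*depth=6*12=72


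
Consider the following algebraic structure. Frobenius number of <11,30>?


gcd(11,30)=1 => F=ab-a-b=11*30-11-30=330-41=289


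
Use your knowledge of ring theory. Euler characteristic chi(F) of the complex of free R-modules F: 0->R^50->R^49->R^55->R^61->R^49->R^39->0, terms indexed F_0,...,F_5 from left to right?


chi = sum (-1)^i * rank:
(-1)^0*50=50
(-1)^1*49=-49
(-1)^2*55=55
(-1)^3*61=-61
(-1)^4*49=49
(-1)^5*39=-39
chi=5


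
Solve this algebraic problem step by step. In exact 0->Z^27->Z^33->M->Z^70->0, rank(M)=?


Alt sum=0:
(-1)^0*27 + (-1)^1*33 + (-1)^2*? + (-1)^3*70=0
rank(M)=76


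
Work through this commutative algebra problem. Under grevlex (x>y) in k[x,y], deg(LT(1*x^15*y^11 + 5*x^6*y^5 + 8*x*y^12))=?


LT: 1*x^15*y^11
deg_x=15, deg_y=11
Total=15+11=26


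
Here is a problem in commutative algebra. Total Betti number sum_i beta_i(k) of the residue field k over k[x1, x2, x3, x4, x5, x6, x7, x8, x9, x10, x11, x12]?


Koszul resolution: beta_i(k)=C(n,i), n=12
sum_i C(12,i) = 2^12 = 4096


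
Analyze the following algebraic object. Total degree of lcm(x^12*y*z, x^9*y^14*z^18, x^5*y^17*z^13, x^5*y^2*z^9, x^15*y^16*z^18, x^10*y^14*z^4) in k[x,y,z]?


lcm = componentwise max:
x: max(12,9,5,5,15,10)=15
y: max(1,14,17,2,16,14)=17
z: max(1,18,13,9,18,4)=18
Total=15+17+18=50


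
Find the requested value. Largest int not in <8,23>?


gcd(8,23)=1 => F=ab-a-b=8*23-8-23=184-31=153


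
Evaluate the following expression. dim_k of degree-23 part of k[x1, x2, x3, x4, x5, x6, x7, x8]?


C(d+n-1,n-1)=C(30,7)=2035800


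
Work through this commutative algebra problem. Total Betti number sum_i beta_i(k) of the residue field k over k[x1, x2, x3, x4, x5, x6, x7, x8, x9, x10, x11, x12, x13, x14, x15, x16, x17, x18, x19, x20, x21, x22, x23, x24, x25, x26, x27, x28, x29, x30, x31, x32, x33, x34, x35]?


Koszul resolution: beta_i(k)=C(n,i), n=35
sum_i C(35,i) = 2^35 = 34359738368


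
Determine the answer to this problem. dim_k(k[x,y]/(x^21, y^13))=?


Basis: x^i*y^j, i<21, j<13
21*13=273


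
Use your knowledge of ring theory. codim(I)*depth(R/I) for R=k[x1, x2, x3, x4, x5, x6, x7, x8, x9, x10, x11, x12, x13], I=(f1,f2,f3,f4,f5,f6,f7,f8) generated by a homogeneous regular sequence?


codim=8, depth=dim(R/I)=13-8=5
Product=8*5=40


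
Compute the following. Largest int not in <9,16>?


gcd(9,16)=1 => F=ab-a-b=9*16-9-16=144-25=119


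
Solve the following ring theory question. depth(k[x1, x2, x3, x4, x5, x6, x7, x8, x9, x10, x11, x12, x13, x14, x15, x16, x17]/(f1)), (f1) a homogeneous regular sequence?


depth(R)=17
depth(R/I)=17-1=16


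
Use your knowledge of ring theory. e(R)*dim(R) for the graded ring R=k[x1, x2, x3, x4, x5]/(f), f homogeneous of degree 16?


e(R)=deg(f)=16, dim(R)=5-1=4
e*dim=16*4=64


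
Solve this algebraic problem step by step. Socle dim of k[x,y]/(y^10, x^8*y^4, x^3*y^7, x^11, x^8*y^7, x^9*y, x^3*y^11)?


Socle = ann(m) = span of standard monomials u with x*u, y*u in I (staircase corners).
Redundant generators: x^8*y^7, x^3*y^11
Minimal generators: x^11, x^9*y, x^8*y^4, x^3*y^7, y^10
Corners: x^2y^9, x^7y^6, x^8y^3, x^10
Socle dim=4


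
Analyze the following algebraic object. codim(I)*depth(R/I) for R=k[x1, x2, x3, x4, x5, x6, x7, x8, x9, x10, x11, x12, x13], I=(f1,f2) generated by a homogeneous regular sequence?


codim=2, depth=dim(R/I)=13-2=11
Product=2*11=22


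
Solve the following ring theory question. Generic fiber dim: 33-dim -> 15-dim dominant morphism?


dim(fiber)=dim(X)-dim(Y)=33-15=18


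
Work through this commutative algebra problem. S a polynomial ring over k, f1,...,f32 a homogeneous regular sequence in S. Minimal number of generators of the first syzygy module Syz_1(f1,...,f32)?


Regular sequence => Koszul complex is the minimal free resolution.
Syz_1 minimally generated by Koszul relations f_i*e_j - f_j*e_i (i<j): mu(Syz_1) = beta_2 = C(m,2) = m(m-1)/2
m=32
32*31/2 = 496


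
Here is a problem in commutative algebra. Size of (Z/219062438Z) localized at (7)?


7-primary part: 219062438=7^8*38
Size=7^8=5764801


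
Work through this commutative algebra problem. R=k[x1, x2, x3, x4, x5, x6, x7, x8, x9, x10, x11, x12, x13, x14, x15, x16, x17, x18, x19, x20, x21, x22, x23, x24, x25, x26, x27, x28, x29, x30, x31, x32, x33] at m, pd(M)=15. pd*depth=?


pd+depth=33
depth=33-15=18
pd*depth=15*18=270


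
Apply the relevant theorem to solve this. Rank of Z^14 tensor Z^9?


rank(M(x)N) = rank(M)*rank(N)
14*9 = 126


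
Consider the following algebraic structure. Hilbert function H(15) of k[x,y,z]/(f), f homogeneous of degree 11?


C(17,2)-C(6,2)=136-15=121


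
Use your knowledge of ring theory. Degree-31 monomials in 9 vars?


C(d+n-1,n-1)=C(39,8)=61523748


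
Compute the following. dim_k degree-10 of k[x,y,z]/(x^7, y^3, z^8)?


Need i<7, j<3, k<8 with i+j+k=10.
For each i, j ranges over max(0,10-i-7)..min(2,10-i):
  i=0: j in [3,2] -> 0
  i=1: j in [2,2] -> 1
  i=2: j in [1,2] -> 2
  i=3: j in [0,2] -> 3
  i=4: j in [0,2] -> 3
  i=5: j in [0,2] -> 3
  i=6: j in [0,2] -> 3
H(10) = 0+1+2+3+3+3+3 = 15


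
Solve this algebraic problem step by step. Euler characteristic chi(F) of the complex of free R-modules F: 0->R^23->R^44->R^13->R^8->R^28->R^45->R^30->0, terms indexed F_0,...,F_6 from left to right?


chi = sum (-1)^i * rank:
(-1)^0*23=23
(-1)^1*44=-44
(-1)^2*13=13
(-1)^3*8=-8
(-1)^4*28=28
(-1)^5*45=-45
(-1)^6*30=30
chi=-3


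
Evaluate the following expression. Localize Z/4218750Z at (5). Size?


5-primary part: 4218750=5^7*54
Size=5^7=78125


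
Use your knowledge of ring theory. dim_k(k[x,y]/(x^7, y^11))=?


Basis: x^i*y^j, i<7, j<11
7*11=77


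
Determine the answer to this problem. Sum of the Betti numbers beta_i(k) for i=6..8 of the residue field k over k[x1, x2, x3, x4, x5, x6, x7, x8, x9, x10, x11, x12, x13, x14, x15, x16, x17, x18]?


Koszul resolution: beta_i(k)=C(n,i), n=18
C(18,6)=18564, C(18,7)=31824, C(18,8)=43758
Sum=94146


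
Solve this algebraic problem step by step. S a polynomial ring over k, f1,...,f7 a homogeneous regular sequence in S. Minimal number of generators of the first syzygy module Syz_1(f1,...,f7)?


Regular sequence => Koszul complex is the minimal free resolution.
Syz_1 minimally generated by Koszul relations f_i*e_j - f_j*e_i (i<j): mu(Syz_1) = beta_2 = C(m,2) = m(m-1)/2
m=7
7*6/2 = 21


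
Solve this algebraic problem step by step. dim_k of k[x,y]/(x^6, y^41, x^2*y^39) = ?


k[x,y]/I, I = (x^6, y^41, x^2*y^39)
Rect: 6x41=246. Corner: (6-2)x(41-39)=8.
dim = 246-8 = 238


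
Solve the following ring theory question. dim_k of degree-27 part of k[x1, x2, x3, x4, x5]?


C(d+n-1,n-1)=C(31,4)=31465


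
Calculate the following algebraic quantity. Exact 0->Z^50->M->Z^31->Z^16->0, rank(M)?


Alt sum=0:
(-1)^0*50 + (-1)^1*? + (-1)^2*31 + (-1)^3*16=0
rank(M)=65


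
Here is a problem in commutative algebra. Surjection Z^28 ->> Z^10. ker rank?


rank(ker) = 28-10 = 18


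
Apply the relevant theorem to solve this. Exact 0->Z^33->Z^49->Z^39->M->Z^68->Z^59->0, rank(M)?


Alt sum=0:
(-1)^0*33 + (-1)^1*49 + (-1)^2*39 + (-1)^3*? + (-1)^4*68 + (-1)^5*59=0
rank(M)=32


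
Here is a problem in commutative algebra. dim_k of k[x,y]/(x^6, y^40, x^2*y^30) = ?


k[x,y]/I, I = (x^6, y^40, x^2*y^30)
Rect: 6x40=240. Corner: (6-2)x(40-30)=40.
dim = 240-40 = 200


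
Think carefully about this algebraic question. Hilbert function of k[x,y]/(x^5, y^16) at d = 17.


k[x,y], I = (x^5, y^16), d = 17
Need i < 5 and d-i < 16.
Range: 2 <= i <= 4.
H(17) = 3


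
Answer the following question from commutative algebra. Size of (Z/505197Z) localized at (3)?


3-primary part: 505197=3^8*77
Size=3^8=6561


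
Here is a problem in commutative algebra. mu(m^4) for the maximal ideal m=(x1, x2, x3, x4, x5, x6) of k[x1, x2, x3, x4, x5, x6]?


Graded Nakayama: mu(m^d) = dim_k (m^d/m^(d+1)) = #degree-4 monomials in 6 vars
C(n+d-1,d)=C(9,4)=126


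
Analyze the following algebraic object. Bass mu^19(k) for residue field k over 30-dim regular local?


C(n,i)=C(30,19)=54627300


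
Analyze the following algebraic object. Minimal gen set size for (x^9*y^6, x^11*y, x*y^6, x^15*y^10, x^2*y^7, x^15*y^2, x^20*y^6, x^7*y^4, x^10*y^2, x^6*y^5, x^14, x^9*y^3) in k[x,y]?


Remove redundant (divisible by others).
x^15*y^2 redundant.
x^2*y^7 redundant.
x^9*y^6 redundant.
x^15*y^10 redundant.
x^20*y^6 redundant.
Min: x^14, x^11*y, x^10*y^2, x^9*y^3, x^7*y^4, x^6*y^5, x*y^6
Count=7


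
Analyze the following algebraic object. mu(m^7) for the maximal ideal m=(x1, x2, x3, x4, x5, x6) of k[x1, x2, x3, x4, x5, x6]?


Graded Nakayama: mu(m^d) = dim_k (m^d/m^(d+1)) = #degree-7 monomials in 6 vars
C(n+d-1,d)=C(12,7)=792


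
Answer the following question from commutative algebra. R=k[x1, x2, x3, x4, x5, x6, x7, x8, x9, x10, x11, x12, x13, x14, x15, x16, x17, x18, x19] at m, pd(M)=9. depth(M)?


pd+depth=depth(R)=19
depth=19-9=10


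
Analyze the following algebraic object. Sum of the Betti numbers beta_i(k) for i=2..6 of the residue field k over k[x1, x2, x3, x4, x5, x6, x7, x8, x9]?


Koszul resolution: beta_i(k)=C(n,i), n=9
C(9,2)=36, C(9,3)=84, C(9,4)=126, C(9,5)=126, C(9,6)=84
Sum=456


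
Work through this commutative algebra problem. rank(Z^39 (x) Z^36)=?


rank(M(x)N) = rank(M)*rank(N)
39*36 = 1404


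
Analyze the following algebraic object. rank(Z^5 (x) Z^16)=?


rank(M(x)N) = rank(M)*rank(N)
5*16 = 80


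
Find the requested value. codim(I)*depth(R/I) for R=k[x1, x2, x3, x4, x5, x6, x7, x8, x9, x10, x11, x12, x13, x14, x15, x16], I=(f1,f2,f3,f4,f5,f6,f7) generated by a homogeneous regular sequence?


codim=7, depth=dim(R/I)=16-7=9
Product=7*9=63


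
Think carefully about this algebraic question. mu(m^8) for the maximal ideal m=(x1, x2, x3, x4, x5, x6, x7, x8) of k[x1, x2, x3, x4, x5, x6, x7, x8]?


Graded Nakayama: mu(m^d) = dim_k (m^d/m^(d+1)) = #degree-8 monomials in 8 vars
C(n+d-1,d)=C(15,8)=6435


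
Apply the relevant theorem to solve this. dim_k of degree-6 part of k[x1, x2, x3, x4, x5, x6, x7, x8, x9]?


C(d+n-1,n-1)=C(14,8)=3003


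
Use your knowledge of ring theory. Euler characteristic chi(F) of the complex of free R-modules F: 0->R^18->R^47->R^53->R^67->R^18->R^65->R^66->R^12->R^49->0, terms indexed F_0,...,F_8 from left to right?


chi = sum (-1)^i * rank:
(-1)^0*18=18
(-1)^1*47=-47
(-1)^2*53=53
(-1)^3*67=-67
(-1)^4*18=18
(-1)^5*65=-65
(-1)^6*66=66
(-1)^7*12=-12
(-1)^8*49=49
chi=13


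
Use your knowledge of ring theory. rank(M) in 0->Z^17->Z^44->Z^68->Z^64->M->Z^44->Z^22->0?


Alt sum=0:
(-1)^0*17 + (-1)^1*44 + (-1)^2*68 + (-1)^3*64 + (-1)^4*? + (-1)^5*44 + (-1)^6*22=0
rank(M)=45


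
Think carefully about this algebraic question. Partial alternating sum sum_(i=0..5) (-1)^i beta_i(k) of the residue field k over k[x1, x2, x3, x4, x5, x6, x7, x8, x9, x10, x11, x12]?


Koszul resolution: beta_i(k)=C(n,i), n=12
sum_(i=0..p) (-1)^i C(n,i) = (-1)^p C(n-1,p)
(-1)^5*C(11,5) = (-1)^5*462 = -462


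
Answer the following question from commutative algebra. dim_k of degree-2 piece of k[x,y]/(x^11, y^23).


k[x,y], I = (x^11, y^23), d = 2
Need i < 11 and d-i < 23.
Range: 0 <= i <= 2.
H(2) = 3


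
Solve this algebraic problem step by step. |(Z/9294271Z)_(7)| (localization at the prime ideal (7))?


7-primary part: 9294271=7^6*79
Size=7^6=117649


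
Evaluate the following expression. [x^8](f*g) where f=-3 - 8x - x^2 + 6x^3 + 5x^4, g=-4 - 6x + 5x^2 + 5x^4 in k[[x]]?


[x^8] = sum a_i*b_j, i+j=8
  5*5=25
Sum=25


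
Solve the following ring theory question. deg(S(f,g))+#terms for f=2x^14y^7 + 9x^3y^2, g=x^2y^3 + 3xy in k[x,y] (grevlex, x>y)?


LT(f)=2x^14y^7, LT(g)=x^2y^3
lcm(LM)=x^14y^7
S(f,g) (scaled by 2 to clear denominators) = 1*f - 2x^12y^4*g = -6x^13y^5 + 9x^3y^2
2 terms, deg 18.
18+2=20


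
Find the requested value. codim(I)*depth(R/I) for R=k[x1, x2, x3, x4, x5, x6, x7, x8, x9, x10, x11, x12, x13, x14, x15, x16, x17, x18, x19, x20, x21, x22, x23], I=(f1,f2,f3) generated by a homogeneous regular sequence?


codim=3, depth=dim(R/I)=23-3=20
Product=3*20=60


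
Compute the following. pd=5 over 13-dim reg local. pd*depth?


pd+depth=13
depth=13-5=8
pd*depth=5*8=40


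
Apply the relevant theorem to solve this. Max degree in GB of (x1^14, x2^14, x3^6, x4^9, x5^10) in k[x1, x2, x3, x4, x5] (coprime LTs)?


Pure powers, coprime LTs => already GB.
Degrees: 14, 14, 6, 9, 10
Max=14


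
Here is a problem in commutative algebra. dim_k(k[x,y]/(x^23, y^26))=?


Basis: x^i*y^j, i<23, j<26
23*26=598


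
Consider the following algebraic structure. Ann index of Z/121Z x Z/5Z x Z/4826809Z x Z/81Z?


Exponent = lcm of the cyclic orders; pairwise coprime => product.
11^2*5^1*13^6*3^4=121*5*4826809*81=236537775045


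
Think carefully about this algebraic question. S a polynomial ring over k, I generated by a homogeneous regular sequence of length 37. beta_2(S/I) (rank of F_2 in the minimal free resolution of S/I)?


Regular sequence => Koszul complex is the minimal free resolution.
Syz_1 minimally generated by Koszul relations f_i*e_j - f_j*e_i (i<j): mu(Syz_1) = beta_2 = C(m,2) = m(m-1)/2
m=37
37*36/2 = 666


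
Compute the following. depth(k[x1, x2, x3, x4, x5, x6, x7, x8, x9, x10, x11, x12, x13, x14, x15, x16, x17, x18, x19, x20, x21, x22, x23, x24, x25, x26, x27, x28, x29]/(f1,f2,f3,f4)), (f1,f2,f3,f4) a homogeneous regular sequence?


depth(R)=29
depth(R/I)=29-4=25


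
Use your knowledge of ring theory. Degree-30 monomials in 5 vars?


C(d+n-1,n-1)=C(34,4)=46376


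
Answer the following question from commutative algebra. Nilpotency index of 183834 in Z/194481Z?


183834^k mod 194481:
k=1: 183834
k=2: 170667
k=3: 138915
k=4: 0
First zero at k = 4


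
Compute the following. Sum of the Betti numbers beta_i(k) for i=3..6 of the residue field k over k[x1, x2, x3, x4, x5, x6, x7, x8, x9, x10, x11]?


Koszul resolution: beta_i(k)=C(n,i), n=11
C(11,3)=165, C(11,4)=330, C(11,5)=462, C(11,6)=462
Sum=1419


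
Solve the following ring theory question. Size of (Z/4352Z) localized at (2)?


2-primary part: 4352=2^8*17
Size=2^8=256


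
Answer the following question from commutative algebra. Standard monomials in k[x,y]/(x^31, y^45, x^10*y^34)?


k[x,y]/I, I = (x^31, y^45, x^10*y^34)
Rect: 31x45=1395. Corner: (31-10)x(45-34)=231.
dim = 1395-231 = 1164


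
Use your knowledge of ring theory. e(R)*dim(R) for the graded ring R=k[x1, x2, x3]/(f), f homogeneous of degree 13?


e(R)=deg(f)=13, dim(R)=3-1=2
e*dim=13*2=26


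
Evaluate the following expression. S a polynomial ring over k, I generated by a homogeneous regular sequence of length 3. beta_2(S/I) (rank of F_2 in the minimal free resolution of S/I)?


Regular sequence => Koszul complex is the minimal free resolution.
Syz_1 minimally generated by Koszul relations f_i*e_j - f_j*e_i (i<j): mu(Syz_1) = beta_2 = C(m,2) = m(m-1)/2
m=3
3*2/2 = 3


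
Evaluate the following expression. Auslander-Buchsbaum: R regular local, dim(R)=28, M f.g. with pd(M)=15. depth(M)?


pd+depth=depth(R)=28
depth=28-15=13


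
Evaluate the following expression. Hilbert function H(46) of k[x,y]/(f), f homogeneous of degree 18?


H(t)=d for t>=d-1.
d=18, t=46
H(46)=18


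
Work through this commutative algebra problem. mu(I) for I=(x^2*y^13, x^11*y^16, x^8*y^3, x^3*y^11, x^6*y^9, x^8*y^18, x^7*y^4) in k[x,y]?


Remove redundant (divisible by others).
x^11*y^16 redundant.
x^8*y^18 redundant.
Min: x^8*y^3, x^7*y^4, x^6*y^9, x^3*y^11, x^2*y^13
Count=5


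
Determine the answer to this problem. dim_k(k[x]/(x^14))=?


Basis: 1,x,...,x^13
dim=14


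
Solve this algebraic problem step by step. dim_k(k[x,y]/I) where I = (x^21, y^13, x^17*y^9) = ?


k[x,y]/I, I = (x^21, y^13, x^17*y^9)
Rect: 21x13=273. Corner: (21-17)x(13-9)=16.
dim = 273-16 = 257


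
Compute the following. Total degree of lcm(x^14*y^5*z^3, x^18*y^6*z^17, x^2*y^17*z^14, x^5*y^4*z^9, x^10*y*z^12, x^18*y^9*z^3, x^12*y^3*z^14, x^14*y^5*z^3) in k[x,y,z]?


lcm = componentwise max:
x: max(14,18,2,5,10,18,12,14)=18
y: max(5,6,17,4,1,9,3,5)=17
z: max(3,17,14,9,12,3,14,3)=17
Total=18+17+17=52


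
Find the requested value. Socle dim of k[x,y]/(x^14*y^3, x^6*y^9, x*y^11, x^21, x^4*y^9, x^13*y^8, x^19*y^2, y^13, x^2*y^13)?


Socle = ann(m) = span of standard monomials u with x*u, y*u in I (staircase corners).
Redundant generators: x^6*y^9, x^2*y^13
Minimal generators: x^21, x^19*y^2, x^14*y^3, x^13*y^8, x^4*y^9, x*y^11, y^13
Corners: y^12, x^3y^10, x^12y^8, x^13y^7, x^18y^2, x^20y
Socle dim=6


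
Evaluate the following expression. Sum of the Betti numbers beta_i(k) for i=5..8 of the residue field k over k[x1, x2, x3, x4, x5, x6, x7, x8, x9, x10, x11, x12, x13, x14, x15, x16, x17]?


Koszul resolution: beta_i(k)=C(n,i), n=17
C(17,5)=6188, C(17,6)=12376, C(17,7)=19448, C(17,8)=24310
Sum=62322


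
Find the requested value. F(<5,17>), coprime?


gcd(5,17)=1 => F=ab-a-b=5*17-5-17=85-22=63


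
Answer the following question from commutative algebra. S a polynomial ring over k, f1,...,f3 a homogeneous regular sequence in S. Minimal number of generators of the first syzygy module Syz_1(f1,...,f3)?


Regular sequence => Koszul complex is the minimal free resolution.
Syz_1 minimally generated by Koszul relations f_i*e_j - f_j*e_i (i<j): mu(Syz_1) = beta_2 = C(m,2) = m(m-1)/2
m=3
3*2/2 = 3


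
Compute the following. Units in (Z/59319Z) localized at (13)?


Local ring = Z/2197Z.
phi(2197) = 13^2*(13-1) = 2028


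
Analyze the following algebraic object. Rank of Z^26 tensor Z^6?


rank(M(x)N) = rank(M)*rank(N)
26*6 = 156


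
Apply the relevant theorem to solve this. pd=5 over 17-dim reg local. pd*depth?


pd+depth=17
depth=17-5=12
pd*depth=5*12=60


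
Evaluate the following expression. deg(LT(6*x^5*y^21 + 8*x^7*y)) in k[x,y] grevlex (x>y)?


LT: 6*x^5*y^21
deg_x=5, deg_y=21
Total=5+21=26


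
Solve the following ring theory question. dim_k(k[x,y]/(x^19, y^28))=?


Basis: x^i*y^j, i<19, j<28
19*28=532


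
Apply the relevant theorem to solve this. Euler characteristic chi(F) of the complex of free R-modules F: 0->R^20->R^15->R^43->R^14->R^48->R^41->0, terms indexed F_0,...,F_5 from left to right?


chi = sum (-1)^i * rank:
(-1)^0*20=20
(-1)^1*15=-15
(-1)^2*43=43
(-1)^3*14=-14
(-1)^4*48=48
(-1)^5*41=-41
chi=41


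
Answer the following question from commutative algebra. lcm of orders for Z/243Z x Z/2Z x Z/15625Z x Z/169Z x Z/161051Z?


Exponent = lcm of the cyclic orders; pairwise coprime => product.
3^5*2^1*5^6*13^2*11^5=243*2*15625*169*161051=206683794281250


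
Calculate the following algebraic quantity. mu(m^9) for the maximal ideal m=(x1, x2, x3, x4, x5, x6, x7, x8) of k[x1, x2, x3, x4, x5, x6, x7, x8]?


Graded Nakayama: mu(m^d) = dim_k (m^d/m^(d+1)) = #degree-9 monomials in 8 vars
C(n+d-1,d)=C(16,9)=11440


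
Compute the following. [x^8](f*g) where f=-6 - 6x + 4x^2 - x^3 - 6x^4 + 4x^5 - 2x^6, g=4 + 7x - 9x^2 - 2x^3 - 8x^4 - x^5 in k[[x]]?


[x^8] = sum a_i*b_j, i+j=8
  -1*-1=1
  -6*-8=48
  4*-2=-8
  -2*-9=18
Sum=59


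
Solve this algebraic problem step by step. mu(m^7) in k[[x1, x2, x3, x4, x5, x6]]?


C(n+d-1,d)=C(12,7)=792


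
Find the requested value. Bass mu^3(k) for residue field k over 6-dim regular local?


C(n,i)=C(6,3)=20


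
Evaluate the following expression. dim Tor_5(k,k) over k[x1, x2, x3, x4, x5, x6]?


Koszul: C(n,i)=C(6,5)=6


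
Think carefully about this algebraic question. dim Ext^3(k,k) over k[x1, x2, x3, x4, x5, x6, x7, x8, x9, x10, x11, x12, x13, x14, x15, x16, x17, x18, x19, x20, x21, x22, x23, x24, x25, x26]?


C(n,i)=C(26,3)=2600


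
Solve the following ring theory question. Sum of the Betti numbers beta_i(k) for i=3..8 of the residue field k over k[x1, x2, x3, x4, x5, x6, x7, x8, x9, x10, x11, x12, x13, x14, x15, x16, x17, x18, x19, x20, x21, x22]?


Koszul resolution: beta_i(k)=C(n,i), n=22
C(22,3)=1540, C(22,4)=7315, C(22,5)=26334, C(22,6)=74613, C(22,7)=170544, C(22,8)=319770
Sum=600116


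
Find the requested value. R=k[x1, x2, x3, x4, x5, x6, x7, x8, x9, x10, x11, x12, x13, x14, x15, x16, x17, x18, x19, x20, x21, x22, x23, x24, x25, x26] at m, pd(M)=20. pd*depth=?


pd+depth=26
depth=26-20=6
pd*depth=20*6=120


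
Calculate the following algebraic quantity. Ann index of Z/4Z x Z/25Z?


Exponent = lcm of the cyclic orders; pairwise coprime => product.
2^2*5^2=4*25=100


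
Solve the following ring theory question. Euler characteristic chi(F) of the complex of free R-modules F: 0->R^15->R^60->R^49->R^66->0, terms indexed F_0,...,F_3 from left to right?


chi = sum (-1)^i * rank:
(-1)^0*15=15
(-1)^1*60=-60
(-1)^2*49=49
(-1)^3*66=-66
chi=-62


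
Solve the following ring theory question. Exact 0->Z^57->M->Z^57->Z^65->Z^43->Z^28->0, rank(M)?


Alt sum=0:
(-1)^0*57 + (-1)^1*? + (-1)^2*57 + (-1)^3*65 + (-1)^4*43 + (-1)^5*28=0
rank(M)=64


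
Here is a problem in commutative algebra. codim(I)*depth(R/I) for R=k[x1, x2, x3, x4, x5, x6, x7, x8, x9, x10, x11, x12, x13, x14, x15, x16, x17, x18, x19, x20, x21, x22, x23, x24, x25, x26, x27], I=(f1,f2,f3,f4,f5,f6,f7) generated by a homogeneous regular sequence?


codim=7, depth=dim(R/I)=27-7=20
Product=7*20=140


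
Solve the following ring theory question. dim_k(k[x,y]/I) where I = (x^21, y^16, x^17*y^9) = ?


k[x,y]/I, I = (x^21, y^16, x^17*y^9)
Rect: 21x16=336. Corner: (21-17)x(16-9)=28.
dim = 336-28 = 308


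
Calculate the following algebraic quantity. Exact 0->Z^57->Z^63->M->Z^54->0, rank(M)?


Alt sum=0:
(-1)^0*57 + (-1)^1*63 + (-1)^2*? + (-1)^3*54=0
rank(M)=60


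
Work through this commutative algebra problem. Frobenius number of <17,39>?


gcd(17,39)=1 => F=ab-a-b=17*39-17-39=663-56=607


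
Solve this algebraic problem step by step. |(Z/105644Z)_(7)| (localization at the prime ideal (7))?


7-primary part: 105644=7^4*44
Size=7^4=2401


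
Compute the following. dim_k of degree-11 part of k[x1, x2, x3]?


C(d+n-1,n-1)=C(13,2)=78


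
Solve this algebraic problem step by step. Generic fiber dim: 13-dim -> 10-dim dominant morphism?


dim(fiber)=dim(X)-dim(Y)=13-10=3


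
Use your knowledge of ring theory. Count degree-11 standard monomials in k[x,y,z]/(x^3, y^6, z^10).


Need i<3, j<6, k<10 with i+j+k=11.
For each i, j ranges over max(0,11-i-9)..min(5,11-i):
  i=0: j in [2,5] -> 4
  i=1: j in [1,5] -> 5
  i=2: j in [0,5] -> 6
H(11) = 4+5+6 = 15


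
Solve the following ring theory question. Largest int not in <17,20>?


gcd(17,20)=1 => F=ab-a-b=17*20-17-20=340-37=303


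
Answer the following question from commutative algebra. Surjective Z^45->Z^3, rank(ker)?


rank(ker) = 45-3 = 42


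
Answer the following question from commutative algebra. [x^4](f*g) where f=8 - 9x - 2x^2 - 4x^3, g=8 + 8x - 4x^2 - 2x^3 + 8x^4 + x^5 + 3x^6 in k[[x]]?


[x^4] = sum a_i*b_j, i+j=4
  8*8=64
  -9*-2=18
  -2*-4=8
  -4*8=-32
Sum=58


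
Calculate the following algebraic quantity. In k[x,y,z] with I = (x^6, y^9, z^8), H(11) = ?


Need i<6, j<9, k<8 with i+j+k=11.
For each i, j ranges over max(0,11-i-7)..min(8,11-i):
  i=0: j in [4,8] -> 5
  i=1: j in [3,8] -> 6
  i=2: j in [2,8] -> 7
  i=3: j in [1,8] -> 8
  i=4: j in [0,7] -> 8
  i=5: j in [0,6] -> 7
H(11) = 5+6+7+8+8+7 = 41


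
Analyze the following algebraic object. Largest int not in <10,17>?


gcd(10,17)=1 => F=ab-a-b=10*17-10-17=170-27=143


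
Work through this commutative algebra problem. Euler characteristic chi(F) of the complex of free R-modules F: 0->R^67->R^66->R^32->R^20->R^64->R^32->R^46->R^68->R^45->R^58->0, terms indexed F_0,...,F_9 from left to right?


chi = sum (-1)^i * rank:
(-1)^0*67=67
(-1)^1*66=-66
(-1)^2*32=32
(-1)^3*20=-20
(-1)^4*64=64
(-1)^5*32=-32
(-1)^6*46=46
(-1)^7*68=-68
(-1)^8*45=45
(-1)^9*58=-58
chi=10


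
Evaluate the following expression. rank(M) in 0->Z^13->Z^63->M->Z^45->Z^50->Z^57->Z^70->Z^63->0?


Alt sum=0:
(-1)^0*13 + (-1)^1*63 + (-1)^2*? + (-1)^3*45 + (-1)^4*50 + (-1)^5*57 + (-1)^6*70 + (-1)^7*63=0
rank(M)=95


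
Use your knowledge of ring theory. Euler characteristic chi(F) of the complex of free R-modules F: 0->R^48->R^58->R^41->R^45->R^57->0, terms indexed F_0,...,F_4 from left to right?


chi = sum (-1)^i * rank:
(-1)^0*48=48
(-1)^1*58=-58
(-1)^2*41=41
(-1)^3*45=-45
(-1)^4*57=57
chi=43


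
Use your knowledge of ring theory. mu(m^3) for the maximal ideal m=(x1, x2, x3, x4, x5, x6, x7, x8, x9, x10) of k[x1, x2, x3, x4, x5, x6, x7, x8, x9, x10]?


Graded Nakayama: mu(m^d) = dim_k (m^d/m^(d+1)) = #degree-3 monomials in 10 vars
C(n+d-1,d)=C(12,3)=220


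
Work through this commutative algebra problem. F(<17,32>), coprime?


gcd(17,32)=1 => F=ab-a-b=17*32-17-32=544-49=495


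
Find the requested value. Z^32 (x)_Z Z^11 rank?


rank(M(x)N) = rank(M)*rank(N)
32*11 = 352


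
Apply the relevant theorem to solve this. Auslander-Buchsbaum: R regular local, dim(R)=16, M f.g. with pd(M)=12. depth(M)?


pd+depth=depth(R)=16
depth=16-12=4


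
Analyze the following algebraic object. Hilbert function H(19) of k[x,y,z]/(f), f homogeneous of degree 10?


C(21,2)-C(11,2)=210-55=155


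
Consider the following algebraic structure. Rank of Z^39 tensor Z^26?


rank(M(x)N) = rank(M)*rank(N)
39*26 = 1014


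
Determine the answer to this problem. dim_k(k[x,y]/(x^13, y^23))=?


Basis: x^i*y^j, i<13, j<23
13*23=299


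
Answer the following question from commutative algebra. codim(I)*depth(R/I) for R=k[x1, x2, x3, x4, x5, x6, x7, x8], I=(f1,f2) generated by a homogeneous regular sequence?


codim=2, depth=dim(R/I)=8-2=6
Product=2*6=12


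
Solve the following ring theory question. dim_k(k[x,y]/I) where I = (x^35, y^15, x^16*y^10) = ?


k[x,y]/I, I = (x^35, y^15, x^16*y^10)
Rect: 35x15=525. Corner: (35-16)x(15-10)=95.
dim = 525-95 = 430


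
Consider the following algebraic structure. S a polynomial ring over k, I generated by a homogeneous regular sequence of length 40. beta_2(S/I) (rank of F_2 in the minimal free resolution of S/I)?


Regular sequence => Koszul complex is the minimal free resolution.
Syz_1 minimally generated by Koszul relations f_i*e_j - f_j*e_i (i<j): mu(Syz_1) = beta_2 = C(m,2) = m(m-1)/2
m=40
40*39/2 = 780


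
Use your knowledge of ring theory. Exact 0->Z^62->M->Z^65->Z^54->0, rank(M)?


Alt sum=0:
(-1)^0*62 + (-1)^1*? + (-1)^2*65 + (-1)^3*54=0
rank(M)=73


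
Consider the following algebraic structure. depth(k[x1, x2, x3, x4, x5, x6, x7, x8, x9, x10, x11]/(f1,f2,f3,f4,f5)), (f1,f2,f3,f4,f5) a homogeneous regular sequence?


depth(R)=11
depth(R/I)=11-5=6


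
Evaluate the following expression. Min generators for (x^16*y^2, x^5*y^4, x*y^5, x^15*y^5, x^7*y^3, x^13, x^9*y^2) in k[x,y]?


Remove redundant (divisible by others).
x^16*y^2 redundant.
x^15*y^5 redundant.
Min: x^13, x^9*y^2, x^7*y^3, x^5*y^4, x*y^5
Count=5


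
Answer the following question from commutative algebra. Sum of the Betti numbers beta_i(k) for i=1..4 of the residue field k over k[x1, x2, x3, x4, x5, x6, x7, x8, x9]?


Koszul resolution: beta_i(k)=C(n,i), n=9
C(9,1)=9, C(9,2)=36, C(9,3)=84, C(9,4)=126
Sum=255


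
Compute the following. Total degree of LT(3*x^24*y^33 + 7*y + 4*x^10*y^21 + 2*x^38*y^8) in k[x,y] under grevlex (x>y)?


LT: 3*x^24*y^33
deg_x=24, deg_y=33
Total=24+33=57


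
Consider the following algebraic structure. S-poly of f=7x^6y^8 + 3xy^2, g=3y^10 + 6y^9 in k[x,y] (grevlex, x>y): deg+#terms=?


LT(f)=7x^6y^8, LT(g)=3y^10
lcm(LM)=x^6y^10
S(f,g) (scaled by 21 to clear denominators) = 3y^2*f - 7x^6*g = -42x^6y^9 + 9xy^4
2 terms, deg 15.
15+2=17


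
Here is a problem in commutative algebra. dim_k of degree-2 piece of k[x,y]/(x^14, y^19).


k[x,y], I = (x^14, y^19), d = 2
Need i < 14 and d-i < 19.
Range: 0 <= i <= 2.
H(2) = 3


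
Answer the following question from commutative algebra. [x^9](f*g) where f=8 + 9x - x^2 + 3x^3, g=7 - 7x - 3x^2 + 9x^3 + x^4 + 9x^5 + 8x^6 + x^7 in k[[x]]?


[x^9] = sum a_i*b_j, i+j=9
  -1*1=-1
  3*8=24
Sum=23


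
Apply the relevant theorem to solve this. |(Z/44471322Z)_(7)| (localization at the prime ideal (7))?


7-primary part: 44471322=7^7*54
Size=7^7=823543


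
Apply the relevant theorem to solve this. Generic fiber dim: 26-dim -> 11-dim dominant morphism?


dim(fiber)=dim(X)-dim(Y)=26-11=15


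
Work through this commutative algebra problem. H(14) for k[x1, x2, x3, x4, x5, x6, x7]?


C(d+n-1,n-1)=C(20,6)=38760


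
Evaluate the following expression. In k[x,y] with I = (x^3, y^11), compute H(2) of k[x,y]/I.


k[x,y], I = (x^3, y^11), d = 2
Need i < 3 and d-i < 11.
Range: 0 <= i <= 2.
H(2) = 3


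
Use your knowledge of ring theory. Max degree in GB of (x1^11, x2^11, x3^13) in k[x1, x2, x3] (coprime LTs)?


Pure powers, coprime LTs => already GB.
Degrees: 11, 11, 13
Max=13


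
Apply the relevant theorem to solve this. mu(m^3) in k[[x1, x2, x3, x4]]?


C(n+d-1,d)=C(6,3)=20


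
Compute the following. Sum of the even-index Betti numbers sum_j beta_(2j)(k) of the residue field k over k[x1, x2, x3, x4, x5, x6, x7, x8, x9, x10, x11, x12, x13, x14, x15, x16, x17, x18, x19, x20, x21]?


Koszul resolution: beta_i(k)=C(n,i), n=21
sum_even C(21,i) = 2^(n-1) = 2^20 = 1048576


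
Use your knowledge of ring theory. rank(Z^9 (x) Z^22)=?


rank(M(x)N) = rank(M)*rank(N)
9*22 = 198


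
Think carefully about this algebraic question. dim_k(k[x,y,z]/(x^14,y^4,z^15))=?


Basis: x^iy^jz^k, i<14,j<4,k<15
14*4*15=840


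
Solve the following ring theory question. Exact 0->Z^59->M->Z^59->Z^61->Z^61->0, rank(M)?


Alt sum=0:
(-1)^0*59 + (-1)^1*? + (-1)^2*59 + (-1)^3*61 + (-1)^4*61=0
rank(M)=118


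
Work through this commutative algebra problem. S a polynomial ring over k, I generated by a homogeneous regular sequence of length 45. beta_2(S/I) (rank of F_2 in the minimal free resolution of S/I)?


Regular sequence => Koszul complex is the minimal free resolution.
Syz_1 minimally generated by Koszul relations f_i*e_j - f_j*e_i (i<j): mu(Syz_1) = beta_2 = C(m,2) = m(m-1)/2
m=45
45*44/2 = 990


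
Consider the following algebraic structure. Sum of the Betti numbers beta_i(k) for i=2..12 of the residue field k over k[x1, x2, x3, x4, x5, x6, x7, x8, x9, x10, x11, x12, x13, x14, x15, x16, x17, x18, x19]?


Koszul resolution: beta_i(k)=C(n,i), n=19
C(19,2)=171, C(19,3)=969, C(19,4)=3876, C(19,5)=11628, C(19,6)=27132, C(19,7)=50388, C(19,8)=75582, C(19,9)=92378, C(19,10)=92378, C(19,11)=75582, C(19,12)=50388
Sum=480472


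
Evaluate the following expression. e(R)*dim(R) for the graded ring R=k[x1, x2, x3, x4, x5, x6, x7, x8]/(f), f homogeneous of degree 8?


e(R)=deg(f)=8, dim(R)=8-1=7
e*dim=8*7=56


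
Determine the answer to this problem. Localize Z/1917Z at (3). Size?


3-primary part: 1917=3^3*71
Size=3^3=27


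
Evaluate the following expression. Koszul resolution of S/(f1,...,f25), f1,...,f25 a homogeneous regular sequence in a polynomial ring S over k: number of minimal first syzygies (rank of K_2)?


Regular sequence => Koszul complex is the minimal free resolution.
Syz_1 minimally generated by Koszul relations f_i*e_j - f_j*e_i (i<j): mu(Syz_1) = beta_2 = C(m,2) = m(m-1)/2
m=25
25*24/2 = 300


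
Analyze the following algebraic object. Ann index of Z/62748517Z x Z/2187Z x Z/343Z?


Exponent = lcm of the cyclic orders; pairwise coprime => product.
13^7*3^7*7^3=62748517*2187*343=47070235290897


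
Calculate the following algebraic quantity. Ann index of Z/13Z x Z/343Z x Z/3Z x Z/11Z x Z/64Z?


Exponent = lcm of the cyclic orders; pairwise coprime => product.
13^1*7^3*3^1*11^1*2^6=13*343*3*11*64=9417408


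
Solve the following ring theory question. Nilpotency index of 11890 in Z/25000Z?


11890^k mod 25000:
k=1: 11890
k=2: 22100
k=3: 19000
k=4: 10000
k=5: 0
First zero at k = 5


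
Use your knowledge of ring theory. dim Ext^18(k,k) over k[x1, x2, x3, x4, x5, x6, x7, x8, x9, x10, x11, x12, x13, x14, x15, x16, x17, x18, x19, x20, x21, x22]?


C(n,i)=C(22,18)=7315
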